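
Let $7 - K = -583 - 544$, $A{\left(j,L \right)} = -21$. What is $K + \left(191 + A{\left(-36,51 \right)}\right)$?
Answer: $1304$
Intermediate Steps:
$K = 1134$ ($K = 7 - \left(-583 - 544\right) = 7 - -1127 = 7 + 1127 = 1134$)
$K + \left(191 + A{\left(-36,51 \right)}\right) = 1134 + \left(191 - 21\right) = 1134 + 170 = 1304$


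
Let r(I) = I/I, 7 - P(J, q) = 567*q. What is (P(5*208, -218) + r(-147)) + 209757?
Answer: 333371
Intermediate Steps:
P(J, q) = 7 - 567*q
r(I) = 1
(P(5*208, -218) + r(-147)) + 209757 = ((7 - 567*(-218)) + 1) + 209757 = ((7 + 123606) + 1) + 209757 = (123613 + 1) + 209757 = 123614 + 209757 = 333371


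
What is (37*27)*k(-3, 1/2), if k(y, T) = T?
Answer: 999/2 ≈ 499.50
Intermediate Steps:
(37*27)*k(-3, 1/2) = (37*27)/2 = 999*(1/2) = 999/2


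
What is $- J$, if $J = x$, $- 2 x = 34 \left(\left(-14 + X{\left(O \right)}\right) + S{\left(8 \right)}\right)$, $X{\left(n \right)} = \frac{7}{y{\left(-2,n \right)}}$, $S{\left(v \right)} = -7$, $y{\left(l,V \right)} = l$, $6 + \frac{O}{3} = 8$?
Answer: $- \frac{833}{2} \approx -416.5$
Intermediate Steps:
$O = 6$ ($O = -18 + 3 \cdot 8 = -18 + 24 = 6$)
$X{\left(n \right)} = - \frac{7}{2}$ ($X{\left(n \right)} = \frac{7}{-2} = 7 \left(- \frac{1}{2}\right) = - \frac{7}{2}$)
$x = \frac{833}{2}$ ($x = - \frac{34 \left(\left(-14 - \frac{7}{2}\right) - 7\right)}{2} = - \frac{34 \left(- \frac{35}{2} - 7\right)}{2} = - \frac{34 \left(- \frac{49}{2}\right)}{2} = \left(- \frac{1}{2}\right) \left(-833\right) = \frac{833}{2} \approx 416.5$)
$J = \frac{833}{2} \approx 416.5$
$- J = \left(-1\right) \frac{833}{2} = - \frac{833}{2}$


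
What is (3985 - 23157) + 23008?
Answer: 3836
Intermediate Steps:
(3985 - 23157) + 23008 = -19172 + 23008 = 3836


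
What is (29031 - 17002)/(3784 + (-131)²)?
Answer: 12029/20945 ≈ 0.57431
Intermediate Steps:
(29031 - 17002)/(3784 + (-131)²) = 12029/(3784 + 17161) = 12029/20945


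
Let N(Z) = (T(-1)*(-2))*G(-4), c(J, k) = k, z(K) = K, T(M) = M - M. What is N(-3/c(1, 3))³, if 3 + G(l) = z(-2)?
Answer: 0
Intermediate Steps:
T(M) = 0
G(l) = -5 (G(l) = -3 - 2 = -5)
N(Z) = 0 (N(Z) = (0*(-2))*(-5) = 0*(-5) = 0)
N(-3/c(1, 3))³ = 0³ = 0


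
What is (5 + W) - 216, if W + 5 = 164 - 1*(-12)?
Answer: -40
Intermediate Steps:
W = 171 (W = -5 + (164 - 1*(-12)) = -5 + (164 + 12) = -5 + 176 = 171)
(5 + W) - 216 = (5 + 171) - 216 = 176 - 216 = -40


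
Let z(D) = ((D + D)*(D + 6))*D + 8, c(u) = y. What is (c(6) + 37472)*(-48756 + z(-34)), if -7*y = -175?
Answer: -4255309548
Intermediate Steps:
y = 25 (y = -⅐*(-175) = 25)
c(u) = 25
z(D) = 8 + 2*D²*(6 + D) (z(D) = ((2*D)*(6 + D))*D + 8 = (2*D*(6 + D))*D + 8 = 2*D²*(6 + D) + 8 = 8 + 2*D²*(6 + D))
(c(6) + 37472)*(-48756 + z(-34)) = (25 + 37472)*(-48756 + (8 + 2*(-34)³ + 12*(-34)²)) = 37497*(-48756 + (8 + 2*(-39304) + 12*1156)) = 37497*(-48756 + (8 - 78608 + 13872)) = 37497*(-48756 - 64728) = 37497*(-113484) = -4255309548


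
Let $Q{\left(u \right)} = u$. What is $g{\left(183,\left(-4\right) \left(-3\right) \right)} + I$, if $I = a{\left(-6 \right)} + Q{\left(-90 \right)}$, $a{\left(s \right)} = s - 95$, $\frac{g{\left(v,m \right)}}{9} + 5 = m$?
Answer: $-128$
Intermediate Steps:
$g{\left(v,m \right)} = -45 + 9 m$
$a{\left(s \right)} = -95 + s$
$I = -191$ ($I = \left(-95 - 6\right) - 90 = -101 - 90 = -191$)
$g{\left(183,\left(-4\right) \left(-3\right) \right)} + I = \left(-45 + 9 \left(\left(-4\right) \left(-3\right)\right)\right) - 191 = \left(-45 + 9 \cdot 12\right) - 191 = \left(-45 + 108\right) - 191 = 63 - 191 = -128$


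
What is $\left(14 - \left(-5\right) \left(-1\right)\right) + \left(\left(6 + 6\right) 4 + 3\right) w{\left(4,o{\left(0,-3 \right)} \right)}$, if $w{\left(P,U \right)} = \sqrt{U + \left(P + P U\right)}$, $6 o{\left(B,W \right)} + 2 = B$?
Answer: $9 + 17 \sqrt{21} \approx 86.904$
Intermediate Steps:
$o{\left(B,W \right)} = - \frac{1}{3} + \frac{B}{6}$
$w{\left(P,U \right)} = \sqrt{P + U + P U}$
$\left(14 - \left(-5\right) \left(-1\right)\right) + \left(\left(6 + 6\right) 4 + 3\right) w{\left(4,o{\left(0,-3 \right)} \right)} = \left(14 - \left(-5\right) \left(-1\right)\right) + \left(\left(6 + 6\right) 4 + 3\right) \sqrt{4 + \left(- \frac{1}{3} + \frac{1}{6} \cdot 0\right) + 4 \left(- \frac{1}{3} + \frac{1}{6} \cdot 0\right)} = \left(14 - 5\right) + \left(12 \cdot 4 + 3\right) \sqrt{4 + \left(- \frac{1}{3} + 0\right) + 4 \left(- \frac{1}{3} + 0\right)} = \left(14 - 5\right) + \left(48 + 3\right) \sqrt{4 - \frac{1}{3} + 4 \left(- \frac{1}{3}\right)} = 9 + 51 \sqrt{4 - \frac{1}{3} - \frac{4}{3}} = 9 + 51 \sqrt{\frac{7}{3}} = 9 + 51 \frac{\sqrt{21}}{3} = 9 + 17 \sqrt{21}$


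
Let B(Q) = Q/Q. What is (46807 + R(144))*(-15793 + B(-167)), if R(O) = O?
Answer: -741450192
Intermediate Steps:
B(Q) = 1
(46807 + R(144))*(-15793 + B(-167)) = (46807 + 144)*(-15793 + 1) = 46951*(-15792) = -741450192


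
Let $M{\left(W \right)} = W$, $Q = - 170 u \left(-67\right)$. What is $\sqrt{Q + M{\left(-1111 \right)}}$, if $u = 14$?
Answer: $\sqrt{158349} \approx 397.93$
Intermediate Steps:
$Q = 159460$ ($Q = \left(-170\right) 14 \left(-67\right) = \left(-2380\right) \left(-67\right) = 159460$)
$\sqrt{Q + M{\left(-1111 \right)}} = \sqrt{159460 - 1111} = \sqrt{158349}$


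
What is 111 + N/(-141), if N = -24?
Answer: 5225/47 ≈ 111.17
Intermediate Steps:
111 + N/(-141) = 111 - 24/(-141) = 111 - 24*(-1/141) = 111 + 8/47 = 5225/47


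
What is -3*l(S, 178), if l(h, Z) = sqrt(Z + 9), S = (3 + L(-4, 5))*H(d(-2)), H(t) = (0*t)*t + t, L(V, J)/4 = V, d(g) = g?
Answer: -3*sqrt(187) ≈ -41.024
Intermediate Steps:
L(V, J) = 4*V
H(t) = t (H(t) = 0*t + t = 0 + t = t)
S = 26 (S = (3 + 4*(-4))*(-2) = (3 - 16)*(-2) = -13*(-2) = 26)
l(h, Z) = sqrt(9 + Z)
-3*l(S, 178) = -3*sqrt(9 + 178) = -3*sqrt(187)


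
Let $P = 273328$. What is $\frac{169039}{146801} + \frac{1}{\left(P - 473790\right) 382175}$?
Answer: $\frac{12950342310532349}{11246654331544850} \approx 1.1515$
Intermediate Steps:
$\frac{169039}{146801} + \frac{1}{\left(P - 473790\right) 382175} = \frac{169039}{146801} + \frac{1}{\left(273328 - 473790\right) 382175} = 169039 \cdot \frac{1}{146801} + \frac{1}{-200462} \cdot \frac{1}{382175} = \frac{169039}{146801} - \frac{1}{76611564850} = \frac{12950342310532349}{11246654331544850}$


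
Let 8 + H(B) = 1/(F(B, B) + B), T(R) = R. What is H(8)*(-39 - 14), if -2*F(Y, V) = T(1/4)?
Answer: 26288/63 ≈ 417.27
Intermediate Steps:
F(Y, V) = -1/8 (F(Y, V) = -1/2/4 = -1/2*1/4 = -1/8)
H(B) = -8 + 1/(-1/8 + B)
H(8)*(-39 - 14) = (16*(1 - 4*8)/(-1 + 8*8))*(-39 - 14) = (16*(1 - 32)/(-1 + 64))*(-53) = (16*(-31)/63)*(-53) = (16*(1/63)*(-31))*(-53) = -496/63*(-53) = 26288/63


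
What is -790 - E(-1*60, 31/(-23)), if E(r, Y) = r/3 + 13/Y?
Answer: -23571/31 ≈ -760.35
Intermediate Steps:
E(r, Y) = 13/Y + r/3 (E(r, Y) = r*(⅓) + 13/Y = r/3 + 13/Y = 13/Y + r/3)
-790 - E(-1*60, 31/(-23)) = -790 - (13/((31/(-23))) + (-1*60)/3) = -790 - (13/((31*(-1/23))) + (⅓)*(-60)) = -790 - (13/(-31/23) - 20) = -790 - (13*(-23/31) - 20) = -790 - (-299/31 - 20) = -790 - 1*(-919/31) = -790 + 919/31 = -23571/31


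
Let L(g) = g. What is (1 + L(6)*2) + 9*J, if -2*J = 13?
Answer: -91/2 ≈ -45.500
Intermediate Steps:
J = -13/2 (J = -1/2*13 = -13/2 ≈ -6.5000)
(1 + L(6)*2) + 9*J = (1 + 6*2) + 9*(-13/2) = (1 + 12) - 117/2 = 13 - 117/2 = -91/2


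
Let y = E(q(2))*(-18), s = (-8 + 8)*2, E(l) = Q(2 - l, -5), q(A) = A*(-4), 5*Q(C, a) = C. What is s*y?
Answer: 0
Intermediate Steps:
Q(C, a) = C/5
q(A) = -4*A
E(l) = ⅖ - l/5 (E(l) = (2 - l)/5 = ⅖ - l/5)
s = 0 (s = 0*2 = 0)
y = -36 (y = (⅖ - (-4)*2/5)*(-18) = (⅖ - ⅕*(-8))*(-18) = (⅖ + 8/5)*(-18) = 2*(-18) = -36)
s*y = 0*(-36) = 0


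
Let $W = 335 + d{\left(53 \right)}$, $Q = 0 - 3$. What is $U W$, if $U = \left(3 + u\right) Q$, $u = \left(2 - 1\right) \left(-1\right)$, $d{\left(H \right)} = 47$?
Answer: $-2292$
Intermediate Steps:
$Q = -3$ ($Q = 0 - 3 = -3$)
$u = -1$ ($u = 1 \left(-1\right) = -1$)
$U = -6$ ($U = \left(3 - 1\right) \left(-3\right) = 2 \left(-3\right) = -6$)
$W = 382$ ($W = 335 + 47 = 382$)
$U W = \left(-6\right) 382 = -2292$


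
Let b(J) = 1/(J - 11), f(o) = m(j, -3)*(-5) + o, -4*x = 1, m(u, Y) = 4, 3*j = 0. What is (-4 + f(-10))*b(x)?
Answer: 136/45 ≈ 3.0222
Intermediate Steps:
j = 0 (j = (1/3)*0 = 0)
x = -1/4 (x = -1/4*1 = -1/4 ≈ -0.25000)
f(o) = -20 + o (f(o) = 4*(-5) + o = -20 + o)
b(J) = 1/(-11 + J)
(-4 + f(-10))*b(x) = (-4 + (-20 - 10))/(-11 - 1/4) = (-4 - 30)/(-45/4) = -34*(-4/45) = 136/45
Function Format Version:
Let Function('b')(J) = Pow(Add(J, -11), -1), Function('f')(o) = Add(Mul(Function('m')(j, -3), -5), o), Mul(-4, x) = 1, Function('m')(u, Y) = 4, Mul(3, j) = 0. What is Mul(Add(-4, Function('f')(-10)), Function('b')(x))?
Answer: Rational(136, 45) ≈ 3.0222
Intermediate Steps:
j = 0 (j = Mul(Rational(1, 3), 0) = 0)
x = Rational(-1, 4) (x = Mul(Rational(-1, 4), 1) = Rational(-1, 4) ≈ -0.25000)
Function('f')(o) = Add(-20, o) (Function('f')(o) = Add(Mul(4, -5), o) = Add(-20, o))
Function('b')(J) = Pow(Add(-11, J), -1)
Mul(Add(-4, Function('f')(-10)), Function('b')(x)) = Mul(Add(-4, Add(-20, -10)), Pow(Add(-11, Rational(-1, 4)), -1)) = Mul(Add(-4, -30), Pow(Rational(-45, 4), -1)) = Mul(-34, Rational(-4, 45)) = Rational(136, 45)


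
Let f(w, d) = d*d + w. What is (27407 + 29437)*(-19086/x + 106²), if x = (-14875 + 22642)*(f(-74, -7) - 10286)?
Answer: 1894465489519496/2966131 ≈ 6.3870e+8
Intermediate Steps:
f(w, d) = w + d² (f(w, d) = d² + w = w + d²)
x = -80085537 (x = (-14875 + 22642)*((-74 + (-7)²) - 10286) = 7767*((-74 + 49) - 10286) = 7767*(-25 - 10286) = 7767*(-10311) = -80085537)
(27407 + 29437)*(-19086/x + 106²) = (27407 + 29437)*(-19086/(-80085537) + 106²) = 56844*(-19086*(-1/80085537) + 11236) = 56844*(6362/26695179 + 11236) = 56844*(299947037606/26695179) = 1894465489519496/2966131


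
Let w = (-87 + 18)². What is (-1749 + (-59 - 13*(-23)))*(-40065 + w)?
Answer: 53273736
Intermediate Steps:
w = 4761 (w = (-69)² = 4761)
(-1749 + (-59 - 13*(-23)))*(-40065 + w) = (-1749 + (-59 - 13*(-23)))*(-40065 + 4761) = (-1749 + (-59 + 299))*(-35304) = (-1749 + 240)*(-35304) = -1509*(-35304) = 53273736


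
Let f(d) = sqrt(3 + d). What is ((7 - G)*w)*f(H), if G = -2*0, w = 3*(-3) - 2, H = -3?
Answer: 0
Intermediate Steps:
w = -11 (w = -9 - 2 = -11)
G = 0
((7 - G)*w)*f(H) = ((7 - 1*0)*(-11))*sqrt(3 - 3) = ((7 + 0)*(-11))*sqrt(0) = (7*(-11))*0 = -77*0 = 0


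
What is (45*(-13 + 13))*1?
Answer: 0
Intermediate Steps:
(45*(-13 + 13))*1 = (45*0)*1 = 0*1 = 0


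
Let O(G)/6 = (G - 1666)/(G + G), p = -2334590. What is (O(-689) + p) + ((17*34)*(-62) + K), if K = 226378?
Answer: -1477242007/689 ≈ -2.1440e+6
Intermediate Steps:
O(G) = 3*(-1666 + G)/G (O(G) = 6*((G - 1666)/(G + G)) = 6*((-1666 + G)/((2*G))) = 6*((-1666 + G)*(1/(2*G))) = 6*((-1666 + G)/(2*G)) = 3*(-1666 + G)/G)
(O(-689) + p) + ((17*34)*(-62) + K) = ((3 - 4998/(-689)) - 2334590) + ((17*34)*(-62) + 226378) = ((3 - 4998*(-1/689)) - 2334590) + (578*(-62) + 226378) = ((3 + 4998/689) - 2334590) + (-35836 + 226378) = (7065/689 - 2334590) + 190542 = -1608525445/689 + 190542 = -1477242007/689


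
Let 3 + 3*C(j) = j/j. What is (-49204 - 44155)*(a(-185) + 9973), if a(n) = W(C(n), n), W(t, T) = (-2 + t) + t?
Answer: -2792274331/3 ≈ -9.3076e+8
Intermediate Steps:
C(j) = -⅔ (C(j) = -1 + (j/j)/3 = -1 + (⅓)*1 = -1 + ⅓ = -⅔)
W(t, T) = -2 + 2*t
a(n) = -10/3 (a(n) = -2 + 2*(-⅔) = -2 - 4/3 = -10/3)
(-49204 - 44155)*(a(-185) + 9973) = (-49204 - 44155)*(-10/3 + 9973) = -93359*29909/3 = -2792274331/3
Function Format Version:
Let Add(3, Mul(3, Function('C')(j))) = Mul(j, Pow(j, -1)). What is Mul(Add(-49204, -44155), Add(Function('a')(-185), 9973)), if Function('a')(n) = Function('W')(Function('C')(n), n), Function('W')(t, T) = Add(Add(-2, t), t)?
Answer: Rational(-2792274331, 3) ≈ -9.3076e+8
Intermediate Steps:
Function('C')(j) = Rational(-2, 3) (Function('C')(j) = Add(-1, Mul(Rational(1, 3), Mul(j, Pow(j, -1)))) = Add(-1, Mul(Rational(1, 3), 1)) = Add(-1, Rational(1, 3)) = Rational(-2, 3))
Function('W')(t, T) = Add(-2, Mul(2, t))
Function('a')(n) = Rational(-10, 3) (Function('a')(n) = Add(-2, Mul(2, Rational(-2, 3))) = Add(-2, Rational(-4, 3)) = Rational(-10, 3))
Mul(Add(-49204, -44155), Add(Function('a')(-185), 9973)) = Mul(Add(-49204, -44155), Add(Rational(-10, 3), 9973)) = Mul(-93359, Rational(29909, 3)) = Rational(-2792274331, 3)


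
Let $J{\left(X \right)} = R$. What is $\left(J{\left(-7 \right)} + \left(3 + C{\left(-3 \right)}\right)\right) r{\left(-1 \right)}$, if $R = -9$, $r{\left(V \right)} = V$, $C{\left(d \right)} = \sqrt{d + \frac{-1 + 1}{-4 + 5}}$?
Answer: $6 - i \sqrt{3} \approx 6.0 - 1.732 i$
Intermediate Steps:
$C{\left(d \right)} = \sqrt{d}$ ($C{\left(d \right)} = \sqrt{d + \frac{0}{1}} = \sqrt{d + 0 \cdot 1} = \sqrt{d + 0} = \sqrt{d}$)
$J{\left(X \right)} = -9$
$\left(J{\left(-7 \right)} + \left(3 + C{\left(-3 \right)}\right)\right) r{\left(-1 \right)} = \left(-9 + \left(3 + \sqrt{-3}\right)\right) \left(-1\right) = \left(-9 + \left(3 + i \sqrt{3}\right)\right) \left(-1\right) = \left(-6 + i \sqrt{3}\right) \left(-1\right) = 6 - i \sqrt{3}$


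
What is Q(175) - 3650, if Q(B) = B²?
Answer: 26975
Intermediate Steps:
Q(175) - 3650 = 175² - 3650 = 30625 - 3650 = 26975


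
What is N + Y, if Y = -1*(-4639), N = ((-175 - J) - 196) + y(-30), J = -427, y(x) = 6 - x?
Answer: 4731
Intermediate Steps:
N = 92 (N = ((-175 - 1*(-427)) - 196) + (6 - 1*(-30)) = ((-175 + 427) - 196) + (6 + 30) = (252 - 196) + 36 = 56 + 36 = 92)
Y = 4639
N + Y = 92 + 4639 = 4731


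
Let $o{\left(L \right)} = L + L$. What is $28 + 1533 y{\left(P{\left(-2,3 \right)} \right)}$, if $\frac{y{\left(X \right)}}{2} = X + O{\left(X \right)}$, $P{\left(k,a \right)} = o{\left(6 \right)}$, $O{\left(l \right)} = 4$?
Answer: $49084$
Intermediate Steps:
$o{\left(L \right)} = 2 L$
$P{\left(k,a \right)} = 12$ ($P{\left(k,a \right)} = 2 \cdot 6 = 12$)
$y{\left(X \right)} = 8 + 2 X$ ($y{\left(X \right)} = 2 \left(X + 4\right) = 2 \left(4 + X\right) = 8 + 2 X$)
$28 + 1533 y{\left(P{\left(-2,3 \right)} \right)} = 28 + 1533 \left(8 + 2 \cdot 12\right) = 28 + 1533 \left(8 + 24\right) = 28 + 1533 \cdot 32 = 28 + 49056 = 49084$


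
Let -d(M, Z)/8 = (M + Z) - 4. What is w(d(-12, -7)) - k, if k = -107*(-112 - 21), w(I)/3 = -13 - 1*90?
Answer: -14540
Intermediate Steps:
d(M, Z) = 32 - 8*M - 8*Z (d(M, Z) = -8*((M + Z) - 4) = -8*(-4 + M + Z) = 32 - 8*M - 8*Z)
w(I) = -309 (w(I) = 3*(-13 - 1*90) = 3*(-13 - 90) = 3*(-103) = -309)
k = 14231 (k = -107*(-133) = 14231)
w(d(-12, -7)) - k = -309 - 1*14231 = -309 - 14231 = -14540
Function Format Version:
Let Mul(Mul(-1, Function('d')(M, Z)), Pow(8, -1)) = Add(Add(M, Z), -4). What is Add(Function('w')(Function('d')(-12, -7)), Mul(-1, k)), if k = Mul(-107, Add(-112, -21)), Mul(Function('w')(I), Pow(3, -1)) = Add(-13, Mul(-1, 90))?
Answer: -14540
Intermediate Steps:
Function('d')(M, Z) = Add(32, Mul(-8, M), Mul(-8, Z)) (Function('d')(M, Z) = Mul(-8, Add(Add(M, Z), -4)) = Mul(-8, Add(-4, M, Z)) = Add(32, Mul(-8, M), Mul(-8, Z)))
Function('w')(I) = -309 (Function('w')(I) = Mul(3, Add(-13, Mul(-1, 90))) = Mul(3, Add(-13, -90)) = Mul(3, -103) = -309)
k = 14231 (k = Mul(-107, -133) = 14231)
Add(Function('w')(Function('d')(-12, -7)), Mul(-1, k)) = Add(-309, Mul(-1, 14231)) = Add(-309, -14231) = -14540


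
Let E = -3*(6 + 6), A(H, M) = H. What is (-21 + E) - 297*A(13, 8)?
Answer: -3918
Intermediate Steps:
E = -36 (E = -3*12 = -36)
(-21 + E) - 297*A(13, 8) = (-21 - 36) - 297*13 = -57 - 3861 = -3918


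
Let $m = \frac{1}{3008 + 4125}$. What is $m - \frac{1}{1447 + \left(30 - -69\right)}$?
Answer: $- \frac{5587}{11027618} \approx -0.00050664$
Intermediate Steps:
$m = \frac{1}{7133} \approx 0.00014019$
$m - \frac{1}{1447 + \left(30 - -69\right)} = \frac{1}{7133} - \frac{1}{1447 + \left(30 - -69\right)} = \frac{1}{7133} - \frac{1}{1447 + \left(30 + 69\right)} = \frac{1}{7133} - \frac{1}{1447 + 99} = \frac{1}{7133} - \frac{1}{1546} = - \frac{5587}{11027618}$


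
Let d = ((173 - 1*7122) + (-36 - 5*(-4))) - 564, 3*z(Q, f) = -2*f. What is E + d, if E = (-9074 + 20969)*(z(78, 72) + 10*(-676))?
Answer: -80988689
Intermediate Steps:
z(Q, f) = -2*f/3 (z(Q, f) = (-2*f)/3 = -2*f/3)
E = -80981160 (E = (-9074 + 20969)*(-⅔*72 + 10*(-676)) = 11895*(-48 - 6760) = 11895*(-6808) = -80981160)
d = -7529 (d = ((173 - 7122) + (-36 + 20)) - 564 = (-6949 - 16) - 564 = -6965 - 564 = -7529)
E + d = -80981160 - 7529 = -80988689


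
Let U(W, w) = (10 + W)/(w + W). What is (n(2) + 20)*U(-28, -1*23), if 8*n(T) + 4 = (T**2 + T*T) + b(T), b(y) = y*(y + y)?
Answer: 129/17 ≈ 7.5882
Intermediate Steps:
b(y) = 2*y**2 (b(y) = y*(2*y) = 2*y**2)
U(W, w) = (10 + W)/(W + w)
n(T) = -1/2 + T**2/2 (n(T) = -1/2 + ((T**2 + T*T) + 2*T**2)/8 = -1/2 + ((T**2 + T**2) + 2*T**2)/8 = -1/2 + (2*T**2 + 2*T**2)/8 = -1/2 + (4*T**2)/8 = -1/2 + T**2/2)
(n(2) + 20)*U(-28, -1*23) = ((-1/2 + (1/2)*2**2) + 20)*((10 - 28)/(-28 - 1*23)) = ((-1/2 + (1/2)*4) + 20)*(-18/(-28 - 23)) = ((-1/2 + 2) + 20)*(-18/(-51)) = (3/2 + 20)*(-1/51*(-18)) = (43/2)*(6/17) = 129/17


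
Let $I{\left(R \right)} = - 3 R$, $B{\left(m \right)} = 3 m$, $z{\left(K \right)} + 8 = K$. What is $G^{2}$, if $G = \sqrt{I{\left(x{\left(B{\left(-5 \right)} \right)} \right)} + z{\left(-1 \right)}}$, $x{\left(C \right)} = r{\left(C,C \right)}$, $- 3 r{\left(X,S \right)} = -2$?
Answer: $-11$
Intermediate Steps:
$z{\left(K \right)} = -8 + K$
$r{\left(X,S \right)} = \frac{2}{3}$ ($r{\left(X,S \right)} = \left(- \frac{1}{3}\right) \left(-2\right) = \frac{2}{3}$)
$x{\left(C \right)} = \frac{2}{3}$
$G = i \sqrt{11}$ ($G = \sqrt{\left(-3\right) \frac{2}{3} - 9} = \sqrt{-2 - 9} = \sqrt{-11} = i \sqrt{11} \approx 3.3166 i$)
$G^{2} = \left(i \sqrt{11}\right)^{2} = -11$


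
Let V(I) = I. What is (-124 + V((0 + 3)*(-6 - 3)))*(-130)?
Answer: 19630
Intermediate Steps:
(-124 + V((0 + 3)*(-6 - 3)))*(-130) = (-124 + (0 + 3)*(-6 - 3))*(-130) = (-124 + 3*(-9))*(-130) = (-124 - 27)*(-130) = -151*(-130) = 19630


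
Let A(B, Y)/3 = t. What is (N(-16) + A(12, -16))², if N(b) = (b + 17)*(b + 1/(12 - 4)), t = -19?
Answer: 339889/64 ≈ 5310.8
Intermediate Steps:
A(B, Y) = -57 (A(B, Y) = 3*(-19) = -57)
N(b) = (17 + b)*(⅛ + b) (N(b) = (17 + b)*(b + 1/8) = (17 + b)*(b + ⅛) = (17 + b)*(⅛ + b))
(N(-16) + A(12, -16))² = ((17/8 + (-16)² + (137/8)*(-16)) - 57)² = ((17/8 + 256 - 274) - 57)² = (-127/8 - 57)² = (-583/8)² = 339889/64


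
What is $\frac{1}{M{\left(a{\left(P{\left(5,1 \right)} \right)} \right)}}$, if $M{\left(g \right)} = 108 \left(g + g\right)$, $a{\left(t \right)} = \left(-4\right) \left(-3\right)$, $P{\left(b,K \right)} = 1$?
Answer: $\frac{1}{2592} \approx 0.0003858$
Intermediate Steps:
$a{\left(t \right)} = 12$
$M{\left(g \right)} = 216 g$ ($M{\left(g \right)} = 108 \cdot 2 g = 216 g$)
$\frac{1}{M{\left(a{\left(P{\left(5,1 \right)} \right)} \right)}} = \frac{1}{216 \cdot 12} = \frac{1}{2592}$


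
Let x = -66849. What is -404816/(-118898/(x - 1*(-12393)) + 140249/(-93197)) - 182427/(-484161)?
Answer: -165784383363982790543/277871082120547 ≈ -5.9662e+5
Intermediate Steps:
-404816/(-118898/(x - 1*(-12393)) + 140249/(-93197)) - 182427/(-484161) = -404816/(-118898/(-66849 - 1*(-12393)) + 140249/(-93197)) - 182427/(-484161) = -404816/(-118898/(-66849 + 12393) + 140249*(-1/93197)) - 182427*(-1/484161) = -404816/(-118898/(-54456) - 140249/93197) + 60809/161387 = -404816/(-118898*(-1/54456) - 140249/93197) + 60809/161387 = -404816/(59449/27228 - 140249/93197) + 60809/161387 = -404816/1721768681/2537567916 + 60809/161387 = -404816*2537567916/1721768681 + 60809/161387 = -1027248093483456/1721768681 + 60809/161387 = -165784383363982790543/277871082120547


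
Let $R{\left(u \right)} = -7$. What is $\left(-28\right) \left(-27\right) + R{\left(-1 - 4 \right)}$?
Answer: $749$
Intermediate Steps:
$\left(-28\right) \left(-27\right) + R{\left(-1 - 4 \right)} = \left(-28\right) \left(-27\right) - 7 = 756 - 7 = 749$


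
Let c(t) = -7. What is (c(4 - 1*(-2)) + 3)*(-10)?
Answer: 40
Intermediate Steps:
(c(4 - 1*(-2)) + 3)*(-10) = (-7 + 3)*(-10) = -4*(-10) = 40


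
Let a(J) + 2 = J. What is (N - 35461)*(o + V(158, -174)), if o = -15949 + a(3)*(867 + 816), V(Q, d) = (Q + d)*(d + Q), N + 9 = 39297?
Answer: -53616270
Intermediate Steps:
a(J) = -2 + J
N = 39288 (N = -9 + 39297 = 39288)
V(Q, d) = (Q + d)**2 (V(Q, d) = (Q + d)*(Q + d) = (Q + d)**2)
o = -14266 (o = -15949 + (-2 + 3)*(867 + 816) = -15949 + 1*1683 = -15949 + 1683 = -14266)
(N - 35461)*(o + V(158, -174)) = (39288 - 35461)*(-14266 + (158 - 174)**2) = 3827*(-14266 + (-16)**2) = 3827*(-14266 + 256) = 3827*(-14010) = -53616270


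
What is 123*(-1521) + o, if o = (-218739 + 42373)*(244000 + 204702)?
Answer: -79135964015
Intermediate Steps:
o = -79135776932 (o = -176366*448702 = -79135776932)
123*(-1521) + o = 123*(-1521) - 79135776932 = -187083 - 79135776932 = -79135964015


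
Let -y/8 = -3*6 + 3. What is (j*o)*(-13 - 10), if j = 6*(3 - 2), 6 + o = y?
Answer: -15732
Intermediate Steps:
y = 120 (y = -8*(-3*6 + 3) = -8*(-18 + 3) = -8*(-15) = 120)
o = 114 (o = -6 + 120 = 114)
j = 6 (j = 6*1 = 6)
(j*o)*(-13 - 10) = (6*114)*(-13 - 10) = 684*(-23) = -15732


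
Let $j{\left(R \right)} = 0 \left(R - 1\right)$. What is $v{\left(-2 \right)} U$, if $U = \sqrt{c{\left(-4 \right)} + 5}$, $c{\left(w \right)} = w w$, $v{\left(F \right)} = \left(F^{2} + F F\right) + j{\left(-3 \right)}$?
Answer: $8 \sqrt{21} \approx 36.661$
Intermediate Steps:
$j{\left(R \right)} = 0$ ($j{\left(R \right)} = 0 \left(-1 + R\right) = 0$)
$v{\left(F \right)} = 2 F^{2}$ ($v{\left(F \right)} = \left(F^{2} + F F\right) + 0 = \left(F^{2} + F^{2}\right) + 0 = 2 F^{2} + 0 = 2 F^{2}$)
$c{\left(w \right)} = w^{2}$
$U = \sqrt{21}$ ($U = \sqrt{\left(-4\right)^{2} + 5} = \sqrt{16 + 5} = \sqrt{21} \approx 4.5826$)
$v{\left(-2 \right)} U = 2 \left(-2\right)^{2} \sqrt{21} = 2 \cdot 4 \sqrt{21} = 8 \sqrt{21}$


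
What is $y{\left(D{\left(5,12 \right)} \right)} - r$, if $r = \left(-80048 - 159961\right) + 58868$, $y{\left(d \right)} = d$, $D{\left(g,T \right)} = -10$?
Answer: $181131$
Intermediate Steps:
$r = -181141$ ($r = -240009 + 58868 = -181141$)
$y{\left(D{\left(5,12 \right)} \right)} - r = -10 - -181141 = -10 + 181141 = 181131$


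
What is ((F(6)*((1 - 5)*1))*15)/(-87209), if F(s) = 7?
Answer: 420/87209 ≈ 0.0048160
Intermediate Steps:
((F(6)*((1 - 5)*1))*15)/(-87209) = ((7*((1 - 5)*1))*15)/(-87209) = ((7*(-4*1))*15)*(-1/87209) = ((7*(-4))*15)*(-1/87209) = -28*15*(-1/87209) = -420*(-1/87209) = 420/87209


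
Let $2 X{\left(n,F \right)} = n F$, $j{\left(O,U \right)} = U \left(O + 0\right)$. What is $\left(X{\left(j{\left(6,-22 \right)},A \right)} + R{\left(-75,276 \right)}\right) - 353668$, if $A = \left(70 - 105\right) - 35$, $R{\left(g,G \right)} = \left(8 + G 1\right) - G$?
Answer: $-349040$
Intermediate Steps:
$j{\left(O,U \right)} = O U$ ($j{\left(O,U \right)} = U O = O U$)
$R{\left(g,G \right)} = 8$ ($R{\left(g,G \right)} = \left(8 + G\right) - G = 8$)
$A = -70$ ($A = \left(70 - 105\right) - 35 = -35 - 35 = -70$)
$X{\left(n,F \right)} = \frac{F n}{2}$ ($X{\left(n,F \right)} = \frac{n F}{2} = \frac{F n}{2}$)
$\left(X{\left(j{\left(6,-22 \right)},A \right)} + R{\left(-75,276 \right)}\right) - 353668 = \left(\frac{1}{2} \left(-70\right) 6 \left(-22\right) + 8\right) - 353668 = \left(\frac{1}{2} \left(-70\right) \left(-132\right) + 8\right) - 353668 = \left(4620 + 8\right) - 353668 = 4628 - 353668 = -349040$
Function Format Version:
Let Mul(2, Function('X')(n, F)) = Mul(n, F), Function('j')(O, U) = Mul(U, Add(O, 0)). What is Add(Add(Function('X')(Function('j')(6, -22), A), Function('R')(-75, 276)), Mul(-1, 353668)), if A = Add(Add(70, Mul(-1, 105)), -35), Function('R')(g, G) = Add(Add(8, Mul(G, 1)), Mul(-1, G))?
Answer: -349040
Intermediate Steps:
Function('j')(O, U) = Mul(O, U) (Function('j')(O, U) = Mul(U, O) = Mul(O, U))
Function('R')(g, G) = 8 (Function('R')(g, G) = Add(Add(8, G), Mul(-1, G)) = 8)
A = -70 (A = Add(Add(70, -105), -35) = Add(-35, -35) = -70)
Function('X')(n, F) = Mul(Rational(1, 2), F, n) (Function('X')(n, F) = Mul(Rational(1, 2), Mul(n, F)) = Mul(Rational(1, 2), Mul(F, n)) = Mul(Rational(1, 2), F, n))
Add(Add(Function('X')(Function('j')(6, -22), A), Function('R')(-75, 276)), Mul(-1, 353668)) = Add(Add(Mul(Rational(1, 2), -70, Mul(6, -22)), 8), Mul(-1, 353668)) = Add(Add(Mul(Rational(1, 2), -70, -132), 8), -353668) = Add(Add(4620, 8), -353668) = Add(4628, -353668) = -349040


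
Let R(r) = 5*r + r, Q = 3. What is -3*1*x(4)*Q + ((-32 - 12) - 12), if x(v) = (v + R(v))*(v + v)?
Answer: -2072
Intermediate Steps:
R(r) = 6*r
x(v) = 14*v² (x(v) = (v + 6*v)*(v + v) = (7*v)*(2*v) = 14*v²)
-3*1*x(4)*Q + ((-32 - 12) - 12) = -3*1*(14*4²)*3 + ((-32 - 12) - 12) = -3*1*(14*16)*3 + (-44 - 12) = -3*1*224*3 - 56 = -672*3 - 56 = -3*672 - 56 = -2016 - 56 = -2072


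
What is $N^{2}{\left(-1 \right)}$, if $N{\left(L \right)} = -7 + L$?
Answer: $64$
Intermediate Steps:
$N^{2}{\left(-1 \right)} = \left(-7 - 1\right)^{2} = \left(-8\right)^{2} = 64$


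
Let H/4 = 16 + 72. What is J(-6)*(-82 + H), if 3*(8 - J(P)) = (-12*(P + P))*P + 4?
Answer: 79560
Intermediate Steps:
H = 352 (H = 4*(16 + 72) = 4*88 = 352)
J(P) = 20/3 + 8*P**2 (J(P) = 8 - ((-12*(P + P))*P + 4)/3 = 8 - ((-24*P)*P + 4)/3 = 8 - (-24*P**2 + 4)/3 = 8 - (4 - 24*P**2)/3 = 8 + (-4/3 + 8*P**2) = 20/3 + 8*P**2)
J(-6)*(-82 + H) = (20/3 + 8*(-6)**2)*(-82 + 352) = (20/3 + 8*36)*270 = (20/3 + 288)*270 = (884/3)*270 = 79560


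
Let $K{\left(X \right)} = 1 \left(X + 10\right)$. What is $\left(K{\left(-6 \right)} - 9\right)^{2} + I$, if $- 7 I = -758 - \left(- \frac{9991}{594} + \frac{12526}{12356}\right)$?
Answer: $\frac{120209135}{917433} \approx 131.03$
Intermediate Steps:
$K{\left(X \right)} = 10 + X$ ($K{\left(X \right)} = 1 \left(10 + X\right) = 10 + X$)
$I = \frac{97273310}{917433}$ ($I = - \frac{-758 - \left(- \frac{9991}{594} + \frac{12526}{12356}\right)}{7} = - \frac{-758 - \left(\left(-9991\right) \frac{1}{594} + 12526 \cdot \frac{1}{12356}\right)}{7} = - \frac{-758 - \left(- \frac{9991}{594} + \frac{6263}{6178}\right)}{7} = - \frac{-758 - - \frac{14501044}{917433}}{7} = - \frac{-758 + \frac{14501044}{917433}}{7} = \left(- \frac{1}{7}\right) \left(- \frac{680913170}{917433}\right) = \frac{97273310}{917433} \approx 106.03$)
$\left(K{\left(-6 \right)} - 9\right)^{2} + I = \left(\left(10 - 6\right) - 9\right)^{2} + \frac{97273310}{917433} = \left(4 - 9\right)^{2} + \frac{97273310}{917433} = \left(-5\right)^{2} + \frac{97273310}{917433} = 25 + \frac{97273310}{917433} = \frac{120209135}{917433}$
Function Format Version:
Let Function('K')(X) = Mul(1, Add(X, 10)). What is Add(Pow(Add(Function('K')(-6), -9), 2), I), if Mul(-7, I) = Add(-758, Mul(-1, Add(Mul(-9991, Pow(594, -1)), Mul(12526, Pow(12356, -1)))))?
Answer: Rational(120209135, 917433) ≈ 131.03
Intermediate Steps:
Function('K')(X) = Add(10, X) (Function('K')(X) = Mul(1, Add(10, X)) = Add(10, X))
I = Rational(97273310, 917433) (I = Mul(Rational(-1, 7), Add(-758, Mul(-1, Add(Mul(-9991, Pow(594, -1)), Mul(12526, Pow(12356, -1)))))) = Mul(Rational(-1, 7), Add(-758, Mul(-1, Add(Mul(-9991, Rational(1, 594)), Mul(12526, Rational(1, 12356)))))) = Mul(Rational(-1, 7), Add(-758, Mul(-1, Add(Rational(-9991, 594), Rational(6263, 6178))))) = Mul(Rational(-1, 7), Add(-758, Mul(-1, Rational(-14501044, 917433)))) = Mul(Rational(-1, 7), Add(-758, Rational(14501044, 917433))) = Mul(Rational(-1, 7), Rational(-680913170, 917433)) = Rational(97273310, 917433) ≈ 106.03)
Add(Pow(Add(Function('K')(-6), -9), 2), I) = Add(Pow(Add(Add(10, -6), -9), 2), Rational(97273310, 917433)) = Add(Pow(Add(4, -9), 2), Rational(97273310, 917433)) = Add(Pow(-5, 2), Rational(97273310, 917433)) = Add(25, Rational(97273310, 917433)) = Rational(120209135, 917433)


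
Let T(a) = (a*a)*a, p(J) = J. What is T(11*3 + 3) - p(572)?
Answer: 46084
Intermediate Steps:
T(a) = a³ (T(a) = a²*a = a³)
T(11*3 + 3) - p(572) = (11*3 + 3)³ - 1*572 = (33 + 3)³ - 572 = 36³ - 572 = 46656 - 572 = 46084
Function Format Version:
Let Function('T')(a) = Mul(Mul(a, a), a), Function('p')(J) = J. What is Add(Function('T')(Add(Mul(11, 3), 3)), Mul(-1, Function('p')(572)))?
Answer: 46084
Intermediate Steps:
Function('T')(a) = Pow(a, 3) (Function('T')(a) = Mul(Pow(a, 2), a) = Pow(a, 3))
Add(Function('T')(Add(Mul(11, 3), 3)), Mul(-1, Function('p')(572))) = Add(Pow(Add(Mul(11, 3), 3), 3), Mul(-1, 572)) = Add(Pow(Add(33, 3), 3), -572) = Add(Pow(36, 3), -572) = Add(46656, -572) = 46084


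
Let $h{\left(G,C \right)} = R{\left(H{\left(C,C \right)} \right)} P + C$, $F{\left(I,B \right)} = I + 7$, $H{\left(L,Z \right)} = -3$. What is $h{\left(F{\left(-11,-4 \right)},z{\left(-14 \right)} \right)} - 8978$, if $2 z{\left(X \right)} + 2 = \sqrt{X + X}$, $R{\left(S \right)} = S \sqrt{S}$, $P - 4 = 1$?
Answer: $-8979 + i \sqrt{7} - 15 i \sqrt{3} \approx -8979.0 - 23.335 i$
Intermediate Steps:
$P = 5$ ($P = 4 + 1 = 5$)
$R{\left(S \right)} = S^{\frac{3}{2}}$
$F{\left(I,B \right)} = 7 + I$
$z{\left(X \right)} = -1 + \frac{\sqrt{2} \sqrt{X}}{2}$ ($z{\left(X \right)} = -1 + \frac{\sqrt{X + X}}{2} = -1 + \frac{\sqrt{2 X}}{2} = -1 + \frac{\sqrt{2} \sqrt{X}}{2}$)
$h{\left(G,C \right)} = C - 15 i \sqrt{3}$ ($h{\left(G,C \right)} = \left(-3\right)^{\frac{3}{2}} \cdot 5 + C = - 3 i \sqrt{3} \cdot 5 + C = - 15 i \sqrt{3} + C = C - 15 i \sqrt{3}$)
$h{\left(F{\left(-11,-4 \right)},z{\left(-14 \right)} \right)} - 8978 = \left(\left(-1 + \frac{\sqrt{2} \sqrt{-14}}{2}\right) - 15 i \sqrt{3}\right) - 8978 = \left(\left(-1 + \frac{\sqrt{2} i \sqrt{14}}{2}\right) - 15 i \sqrt{3}\right) - 8978 = \left(\left(-1 + i \sqrt{7}\right) - 15 i \sqrt{3}\right) - 8978 = \left(-1 + i \sqrt{7} - 15 i \sqrt{3}\right) - 8978 = -8979 + i \sqrt{7} - 15 i \sqrt{3}$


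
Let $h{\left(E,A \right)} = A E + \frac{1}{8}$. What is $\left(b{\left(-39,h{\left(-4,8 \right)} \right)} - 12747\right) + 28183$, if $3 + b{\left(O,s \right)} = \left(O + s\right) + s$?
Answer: $\frac{61321}{4} \approx 15330.0$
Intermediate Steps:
$h{\left(E,A \right)} = \frac{1}{8} + A E$ ($h{\left(E,A \right)} = A E + \frac{1}{8} = \frac{1}{8} + A E$)
$b{\left(O,s \right)} = -3 + O + 2 s$ ($b{\left(O,s \right)} = -3 + \left(\left(O + s\right) + s\right) = -3 + \left(O + 2 s\right) = -3 + O + 2 s$)
$\left(b{\left(-39,h{\left(-4,8 \right)} \right)} - 12747\right) + 28183 = \left(\left(-3 - 39 + 2 \left(\frac{1}{8} + 8 \left(-4\right)\right)\right) - 12747\right) + 28183 = \left(\left(-3 - 39 + 2 \left(\frac{1}{8} - 32\right)\right) - 12747\right) + 28183 = \left(\left(-3 - 39 + 2 \left(- \frac{255}{8}\right)\right) - 12747\right) + 28183 = \left(\left(-3 - 39 - \frac{255}{4}\right) - 12747\right) + 28183 = \left(- \frac{423}{4} - 12747\right) + 28183 = - \frac{51411}{4} + 28183 = \frac{61321}{4}$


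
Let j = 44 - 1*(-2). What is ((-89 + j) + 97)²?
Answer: 2916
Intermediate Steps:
j = 46 (j = 44 + 2 = 46)
((-89 + j) + 97)² = ((-89 + 46) + 97)² = (-43 + 97)² = 54² = 2916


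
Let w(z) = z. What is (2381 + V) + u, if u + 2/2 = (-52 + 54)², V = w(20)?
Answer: 2404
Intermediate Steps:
V = 20
u = 3 (u = -1 + (-52 + 54)² = -1 + 2² = -1 + 4 = 3)
(2381 + V) + u = (2381 + 20) + 3 = 2401 + 3 = 2404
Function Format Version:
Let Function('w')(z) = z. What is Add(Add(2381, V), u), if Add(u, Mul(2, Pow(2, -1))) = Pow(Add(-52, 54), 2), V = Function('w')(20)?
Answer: 2404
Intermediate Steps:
V = 20
u = 3 (u = Add(-1, Pow(Add(-52, 54), 2)) = Add(-1, Pow(2, 2)) = Add(-1, 4) = 3)
Add(Add(2381, V), u) = Add(Add(2381, 20), 3) = Add(2401, 3) = 2404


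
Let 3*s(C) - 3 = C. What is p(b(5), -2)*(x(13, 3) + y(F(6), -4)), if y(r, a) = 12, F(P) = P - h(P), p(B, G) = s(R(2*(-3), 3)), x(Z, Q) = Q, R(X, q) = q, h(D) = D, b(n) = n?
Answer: 30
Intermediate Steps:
s(C) = 1 + C/3
p(B, G) = 2 (p(B, G) = 1 + (⅓)*3 = 1 + 1 = 2)
F(P) = 0 (F(P) = P - P = 0)
p(b(5), -2)*(x(13, 3) + y(F(6), -4)) = 2*(3 + 12) = 2*15 = 30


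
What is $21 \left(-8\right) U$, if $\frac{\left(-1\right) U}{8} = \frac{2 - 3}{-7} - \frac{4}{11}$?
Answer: $- \frac{3264}{11} \approx -296.73$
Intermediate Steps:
$U = \frac{136}{77}$ ($U = - 8 \left(\frac{2 - 3}{-7} - \frac{4}{11}\right) = - 8 \left(\left(-1\right) \left(- \frac{1}{7}\right) - \frac{4}{11}\right) = - 8 \left(\frac{1}{7} - \frac{4}{11}\right) = \left(-8\right) \left(- \frac{17}{77}\right) = \frac{136}{77} \approx 1.7662$)
$21 \left(-8\right) U = 21 \left(-8\right) \frac{136}{77} = \left(-168\right) \frac{136}{77} = - \frac{3264}{11}$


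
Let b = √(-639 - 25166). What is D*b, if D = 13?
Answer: 13*I*√25805 ≈ 2088.3*I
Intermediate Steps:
b = I*√25805 (b = √(-25805) = I*√25805 ≈ 160.64*I)
D*b = 13*(I*√25805) = 13*I*√25805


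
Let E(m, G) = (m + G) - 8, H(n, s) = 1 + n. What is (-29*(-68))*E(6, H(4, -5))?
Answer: 5916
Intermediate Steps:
E(m, G) = -8 + G + m (E(m, G) = (G + m) - 8 = -8 + G + m)
(-29*(-68))*E(6, H(4, -5)) = (-29*(-68))*(-8 + (1 + 4) + 6) = 1972*(-8 + 5 + 6) = 1972*3 = 5916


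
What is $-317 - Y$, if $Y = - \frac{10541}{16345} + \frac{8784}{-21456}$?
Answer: $- \frac{769455731}{2435405} \approx -315.95$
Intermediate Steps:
$Y = - \frac{2567654}{2435405}$ ($Y = \left(-10541\right) \frac{1}{16345} + 8784 \left(- \frac{1}{21456}\right) = - \frac{10541}{16345} - \frac{61}{149} = - \frac{2567654}{2435405} \approx -1.0543$)
$-317 - Y = -317 - - \frac{2567654}{2435405} = -317 + \frac{2567654}{2435405} = - \frac{769455731}{2435405}$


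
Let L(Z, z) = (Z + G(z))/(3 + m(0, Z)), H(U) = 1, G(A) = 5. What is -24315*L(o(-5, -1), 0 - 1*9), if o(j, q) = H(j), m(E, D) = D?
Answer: -72945/2 ≈ -36473.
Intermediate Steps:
o(j, q) = 1
L(Z, z) = (5 + Z)/(3 + Z) (L(Z, z) = (Z + 5)/(3 + Z) = (5 + Z)/(3 + Z))
-24315*L(o(-5, -1), 0 - 1*9) = -24315*(5 + 1)/(3 + 1) = -24315*6/4 = -24315*3/2 = -72945/2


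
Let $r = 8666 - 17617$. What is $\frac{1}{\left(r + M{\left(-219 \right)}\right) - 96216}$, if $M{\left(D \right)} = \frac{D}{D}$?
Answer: $- \frac{1}{105166} \approx -9.5088 \cdot 10^{-6}$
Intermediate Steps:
$M{\left(D \right)} = 1$
$r = -8951$ ($r = 8666 - 17617 = -8951$)
$\frac{1}{\left(r + M{\left(-219 \right)}\right) - 96216} = \frac{1}{\left(-8951 + 1\right) - 96216} = \frac{1}{-8950 - 96216} = \frac{1}{-105166} = - \frac{1}{105166}$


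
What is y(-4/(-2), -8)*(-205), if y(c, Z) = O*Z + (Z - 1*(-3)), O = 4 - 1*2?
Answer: 4305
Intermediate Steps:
O = 2 (O = 4 - 2 = 2)
y(c, Z) = 3 + 3*Z (y(c, Z) = 2*Z + (Z - 1*(-3)) = 2*Z + (Z + 3) = 2*Z + (3 + Z) = 3 + 3*Z)
y(-4/(-2), -8)*(-205) = (3 + 3*(-8))*(-205) = (3 - 24)*(-205) = -21*(-205) = 4305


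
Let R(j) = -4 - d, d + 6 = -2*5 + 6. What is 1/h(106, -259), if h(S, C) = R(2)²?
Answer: 1/36 ≈ 0.027778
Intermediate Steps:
d = -10 (d = -6 + (-2*5 + 6) = -6 + (-10 + 6) = -6 - 4 = -10)
R(j) = 6 (R(j) = -4 - 1*(-10) = -4 + 10 = 6)
h(S, C) = 36 (h(S, C) = 6² = 36)
1/h(106, -259) = 1/36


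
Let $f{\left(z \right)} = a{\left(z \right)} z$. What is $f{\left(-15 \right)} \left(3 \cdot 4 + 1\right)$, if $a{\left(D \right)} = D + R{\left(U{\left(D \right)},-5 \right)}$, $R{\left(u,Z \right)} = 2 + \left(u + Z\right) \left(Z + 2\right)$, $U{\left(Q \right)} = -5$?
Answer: $-3315$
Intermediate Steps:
$R{\left(u,Z \right)} = 2 + \left(2 + Z\right) \left(Z + u\right)$ ($R{\left(u,Z \right)} = 2 + \left(Z + u\right) \left(2 + Z\right) = 2 + \left(2 + Z\right) \left(Z + u\right)$)
$a{\left(D \right)} = 32 + D$ ($a{\left(D \right)} = D + \left(2 + \left(-5\right)^{2} + 2 \left(-5\right) + 2 \left(-5\right) - -25\right) = D + \left(2 + 25 - 10 - 10 + 25\right) = D + 32 = 32 + D$)
$f{\left(z \right)} = z \left(32 + z\right)$ ($f{\left(z \right)} = \left(32 + z\right) z = z \left(32 + z\right)$)
$f{\left(-15 \right)} \left(3 \cdot 4 + 1\right) = - 15 \left(32 - 15\right) \left(3 \cdot 4 + 1\right) = \left(-15\right) 17 \left(12 + 1\right) = \left(-255\right) 13 = -3315$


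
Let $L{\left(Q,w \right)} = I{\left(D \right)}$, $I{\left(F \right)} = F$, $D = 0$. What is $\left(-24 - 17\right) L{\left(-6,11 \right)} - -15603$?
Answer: $15603$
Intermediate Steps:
$L{\left(Q,w \right)} = 0$
$\left(-24 - 17\right) L{\left(-6,11 \right)} - -15603 = \left(-24 - 17\right) 0 - -15603 = \left(-41\right) 0 + 15603 = 0 + 15603 = 15603$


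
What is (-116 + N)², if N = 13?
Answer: 10609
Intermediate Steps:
(-116 + N)² = (-116 + 13)² = (-103)² = 10609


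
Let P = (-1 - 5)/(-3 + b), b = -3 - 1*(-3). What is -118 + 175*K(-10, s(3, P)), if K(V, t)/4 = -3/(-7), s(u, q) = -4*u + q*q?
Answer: 182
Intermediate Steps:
b = 0 (b = -3 + 3 = 0)
P = 2 (P = (-1 - 5)/(-3 + 0) = -6/(-3) = -6*(-⅓) = 2)
s(u, q) = q² - 4*u (s(u, q) = -4*u + q² = q² - 4*u)
K(V, t) = 12/7 (K(V, t) = 4*(-3/(-7)) = 4*(-3*(-⅐)) = 4*(3/7) = 12/7)
-118 + 175*K(-10, s(3, P)) = -118 + 175*(12/7) = -118 + 300 = 182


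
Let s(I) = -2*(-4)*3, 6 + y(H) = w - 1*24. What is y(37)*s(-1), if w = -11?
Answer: -984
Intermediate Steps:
y(H) = -41 (y(H) = -6 + (-11 - 1*24) = -6 + (-11 - 24) = -6 - 35 = -41)
s(I) = 24 (s(I) = 8*3 = 24)
y(37)*s(-1) = -41*24 = -984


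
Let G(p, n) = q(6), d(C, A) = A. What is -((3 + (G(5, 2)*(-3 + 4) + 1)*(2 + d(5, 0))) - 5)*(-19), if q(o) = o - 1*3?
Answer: 114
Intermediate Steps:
q(o) = -3 + o (q(o) = o - 3 = -3 + o)
G(p, n) = 3 (G(p, n) = -3 + 6 = 3)
-((3 + (G(5, 2)*(-3 + 4) + 1)*(2 + d(5, 0))) - 5)*(-19) = -((3 + (3*(-3 + 4) + 1)*(2 + 0)) - 5)*(-19) = -((3 + (3*1 + 1)*2) - 5)*(-19) = -((3 + (3 + 1)*2) - 5)*(-19) = -((3 + 4*2) - 5)*(-19) = -((3 + 8) - 5)*(-19) = -(11 - 5)*(-19) = -1*6*(-19) = -6*(-19) = 114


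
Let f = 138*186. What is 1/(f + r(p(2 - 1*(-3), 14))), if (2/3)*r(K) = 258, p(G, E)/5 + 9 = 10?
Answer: 1/26055 ≈ 3.8380e-5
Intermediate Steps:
f = 25668
p(G, E) = 5 (p(G, E) = -45 + 5*10 = -45 + 50 = 5)
r(K) = 387 (r(K) = (3/2)*258 = 387)
1/(f + r(p(2 - 1*(-3), 14))) = 1/(25668 + 387) = 1/26055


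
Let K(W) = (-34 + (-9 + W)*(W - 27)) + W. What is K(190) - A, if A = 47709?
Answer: -18050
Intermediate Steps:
K(W) = -34 + W + (-27 + W)*(-9 + W) (K(W) = (-34 + (-9 + W)*(-27 + W)) + W = (-34 + (-27 + W)*(-9 + W)) + W = -34 + W + (-27 + W)*(-9 + W))
K(190) - A = (209 + 190² - 35*190) - 1*47709 = (209 + 36100 - 6650) - 47709 = 29659 - 47709 = -18050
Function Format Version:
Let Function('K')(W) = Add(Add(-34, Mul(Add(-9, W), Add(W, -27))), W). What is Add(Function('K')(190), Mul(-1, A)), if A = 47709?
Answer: -18050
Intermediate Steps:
Function('K')(W) = Add(-34, W, Mul(Add(-27, W), Add(-9, W))) (Function('K')(W) = Add(Add(-34, Mul(Add(-9, W), Add(-27, W))), W) = Add(Add(-34, Mul(Add(-27, W), Add(-9, W))), W) = Add(-34, W, Mul(Add(-27, W), Add(-9, W))))
Add(Function('K')(190), Mul(-1, A)) = Add(Add(209, Pow(190, 2), Mul(-35, 190)), Mul(-1, 47709)) = Add(Add(209, 36100, -6650), -47709) = Add(29659, -47709) = -18050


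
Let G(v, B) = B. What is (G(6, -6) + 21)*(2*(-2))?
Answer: -60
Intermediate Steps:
(G(6, -6) + 21)*(2*(-2)) = (-6 + 21)*(2*(-2)) = 15*(-4) = -60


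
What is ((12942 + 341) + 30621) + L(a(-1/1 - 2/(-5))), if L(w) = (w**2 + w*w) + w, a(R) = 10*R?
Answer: 43970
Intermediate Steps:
L(w) = w + 2*w**2 (L(w) = (w**2 + w**2) + w = 2*w**2 + w = w + 2*w**2)
((12942 + 341) + 30621) + L(a(-1/1 - 2/(-5))) = ((12942 + 341) + 30621) + (10*(-1/1 - 2/(-5)))*(1 + 2*(10*(-1/1 - 2/(-5)))) = (13283 + 30621) + (10*(-1*1 - 2*(-1/5)))*(1 + 2*(10*(-1*1 - 2*(-1/5)))) = 43904 + (10*(-1 + 2/5))*(1 + 2*(10*(-1 + 2/5))) = 43904 + (10*(-3/5))*(1 + 2*(10*(-3/5))) = 43904 - 6*(1 + 2*(-6)) = 43904 - 6*(1 - 12) = 43904 - 6*(-11) = 43904 + 66 = 43970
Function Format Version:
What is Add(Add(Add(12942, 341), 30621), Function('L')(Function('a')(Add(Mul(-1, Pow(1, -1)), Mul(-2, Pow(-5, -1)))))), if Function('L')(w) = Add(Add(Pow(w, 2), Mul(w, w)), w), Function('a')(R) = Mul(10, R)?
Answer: 43970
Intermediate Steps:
Function('L')(w) = Add(w, Mul(2, Pow(w, 2))) (Function('L')(w) = Add(Add(Pow(w, 2), Pow(w, 2)), w) = Add(Mul(2, Pow(w, 2)), w) = Add(w, Mul(2, Pow(w, 2))))
Add(Add(Add(12942, 341), 30621), Function('L')(Function('a')(Add(Mul(-1, Pow(1, -1)), Mul(-2, Pow(-5, -1)))))) = Add(Add(Add(12942, 341), 30621), Mul(Mul(10, Add(Mul(-1, Pow(1, -1)), Mul(-2, Pow(-5, -1)))), Add(1, Mul(2, Mul(10, Add(Mul(-1, Pow(1, -1)), Mul(-2, Pow(-5, -1)))))))) = Add(Add(13283, 30621), Mul(Mul(10, Add(Mul(-1, 1), Mul(-2, Rational(-1, 5)))), Add(1, Mul(2, Mul(10, Add(Mul(-1, 1), Mul(-2, Rational(-1, 5)))))))) = Add(43904, Mul(Mul(10, Add(-1, Rational(2, 5))), Add(1, Mul(2, Mul(10, Add(-1, Rational(2, 5))))))) = Add(43904, Mul(Mul(10, Rational(-3, 5)), Add(1, Mul(2, Mul(10, Rational(-3, 5)))))) = Add(43904, Mul(-6, Add(1, Mul(2, -6)))) = Add(43904, Mul(-6, Add(1, -12))) = Add(43904, Mul(-6, -11)) = Add(43904, 66) = 43970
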